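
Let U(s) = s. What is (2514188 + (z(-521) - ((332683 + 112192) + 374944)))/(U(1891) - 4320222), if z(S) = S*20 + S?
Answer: -1683428/4318331 ≈ -0.38983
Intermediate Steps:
z(S) = 21*S (z(S) = 20*S + S = 21*S)
(2514188 + (z(-521) - ((332683 + 112192) + 374944)))/(U(1891) - 4320222) = (2514188 + (21*(-521) - ((332683 + 112192) + 374944)))/(1891 - 4320222) = (2514188 + (-10941 - (444875 + 374944)))/(-4318331) = (2514188 + (-10941 - 1*819819))*(-1/4318331) = (2514188 + (-10941 - 819819))*(-1/4318331) = (2514188 - 830760)*(-1/4318331) = 1683428*(-1/4318331) = -1683428/4318331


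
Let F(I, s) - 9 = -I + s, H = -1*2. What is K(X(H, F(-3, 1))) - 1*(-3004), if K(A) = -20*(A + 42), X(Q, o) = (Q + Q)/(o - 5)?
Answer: 2174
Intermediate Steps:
H = -2
F(I, s) = 9 + s - I (F(I, s) = 9 + (-I + s) = 9 + (s - I) = 9 + s - I)
X(Q, o) = 2*Q/(-5 + o) (X(Q, o) = (2*Q)/(-5 + o) = 2*Q/(-5 + o))
K(A) = -840 - 20*A (K(A) = -20*(42 + A) = -840 - 20*A)
K(X(H, F(-3, 1))) - 1*(-3004) = (-840 - 40*(-2)/(-5 + (9 + 1 - 1*(-3)))) - 1*(-3004) = (-840 - 40*(-2)/(-5 + (9 + 1 + 3))) + 3004 = (-840 - 40*(-2)/(-5 + 13)) + 3004 = (-840 - 40*(-2)/8) + 3004 = (-840 - 20*(-1/2)) + 3004 = (-840 + 10) + 3004 = -830 + 3004 = 2174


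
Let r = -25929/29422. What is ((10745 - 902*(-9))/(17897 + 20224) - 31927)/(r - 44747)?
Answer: 35808642484288/50189047425723 ≈ 0.71348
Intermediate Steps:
r = -25929/29422 (r = -25929*1/29422 = -25929/29422 ≈ -0.88128)
((10745 - 902*(-9))/(17897 + 20224) - 31927)/(r - 44747) = ((10745 - 902*(-9))/(17897 + 20224) - 31927)/(-25929/29422 - 44747) = ((10745 + 8118)/38121 - 31927)/(-1316572163/29422) = (18863*(1/38121) - 31927)*(-29422/1316572163) = (18863/38121 - 31927)*(-29422/1316572163) = -1217070304/38121*(-29422/1316572163) = 35808642484288/50189047425723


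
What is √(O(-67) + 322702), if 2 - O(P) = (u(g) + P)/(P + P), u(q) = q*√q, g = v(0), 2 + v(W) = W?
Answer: √(5794464046 - 268*I*√2)/134 ≈ 568.07 - 1.8578e-5*I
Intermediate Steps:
v(W) = -2 + W
g = -2 (g = -2 + 0 = -2)
u(q) = q^(3/2)
O(P) = 2 - (P - 2*I*√2)/(2*P) (O(P) = 2 - ((-2)^(3/2) + P)/(P + P) = 2 - (-2*I*√2 + P)/(2*P) = 2 - (P - 2*I*√2)*1/(2*P) = 2 - (P - 2*I*√2)/(2*P))
√(O(-67) + 322702) = √((3/2 + I*√2/(-67)) + 322702) = √((3/2 + I*√2*(-1/67)) + 322702) = √((3/2 - I*√2/67) + 322702) = √(645407/2 - I*√2/67)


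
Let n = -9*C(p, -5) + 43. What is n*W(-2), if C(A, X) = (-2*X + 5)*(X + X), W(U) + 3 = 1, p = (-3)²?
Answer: -2786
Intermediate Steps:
p = 9
W(U) = -2 (W(U) = -3 + 1 = -2)
C(A, X) = 2*X*(5 - 2*X) (C(A, X) = (5 - 2*X)*(2*X) = 2*X*(5 - 2*X))
n = 1393 (n = -18*(-5)*(5 - 2*(-5)) + 43 = -18*(-5)*(5 + 10) + 43 = -18*(-5)*15 + 43 = -9*(-150) + 43 = 1350 + 43 = 1393)
n*W(-2) = 1393*(-2) = -2786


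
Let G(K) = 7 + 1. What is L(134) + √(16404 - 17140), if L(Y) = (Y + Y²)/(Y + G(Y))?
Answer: 9045/71 + 4*I*√46 ≈ 127.39 + 27.129*I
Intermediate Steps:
G(K) = 8
L(Y) = (Y + Y²)/(8 + Y) (L(Y) = (Y + Y²)/(Y + 8) = (Y + Y²)/(8 + Y))
L(134) + √(16404 - 17140) = 134*(1 + 134)/(8 + 134) + √(16404 - 17140) = 134*135/142 + √(-736) = 134*(1/142)*135 + 4*I*√46 = 9045/71 + 4*I*√46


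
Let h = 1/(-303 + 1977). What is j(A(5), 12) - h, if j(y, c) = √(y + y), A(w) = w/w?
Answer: -1/1674 + √2 ≈ 1.4136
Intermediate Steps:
A(w) = 1
j(y, c) = √2*√y (j(y, c) = √(2*y) = √2*√y)
h = 1/1674 ≈ 0.00059737
j(A(5), 12) - h = √2*√1 - 1*1/1674 = √2*1 - 1/1674 = √2 - 1/1674 = -1/1674 + √2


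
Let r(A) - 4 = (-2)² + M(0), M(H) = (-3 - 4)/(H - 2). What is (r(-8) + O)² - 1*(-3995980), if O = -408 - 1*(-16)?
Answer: 16563041/4 ≈ 4.1408e+6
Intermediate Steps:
O = -392 (O = -408 + 16 = -392)
M(H) = -7/(-2 + H)
r(A) = 23/2 (r(A) = 4 + ((-2)² - 7/(-2 + 0)) = 4 + (4 - 7/(-2)) = 4 + (4 - 7*(-½)) = 4 + (4 + 7/2) = 4 + 15/2 = 23/2)
(r(-8) + O)² - 1*(-3995980) = (23/2 - 392)² - 1*(-3995980) = (-761/2)² + 3995980 = 579121/4 + 3995980 = 16563041/4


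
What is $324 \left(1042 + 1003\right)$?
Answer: $662580$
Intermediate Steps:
$324 \left(1042 + 1003\right) = 324 \cdot 2045 = 662580$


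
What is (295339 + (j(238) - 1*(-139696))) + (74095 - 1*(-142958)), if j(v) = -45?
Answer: 652043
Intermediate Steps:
(295339 + (j(238) - 1*(-139696))) + (74095 - 1*(-142958)) = (295339 + (-45 - 1*(-139696))) + (74095 - 1*(-142958)) = (295339 + (-45 + 139696)) + (74095 + 142958) = (295339 + 139651) + 217053 = 434990 + 217053 = 652043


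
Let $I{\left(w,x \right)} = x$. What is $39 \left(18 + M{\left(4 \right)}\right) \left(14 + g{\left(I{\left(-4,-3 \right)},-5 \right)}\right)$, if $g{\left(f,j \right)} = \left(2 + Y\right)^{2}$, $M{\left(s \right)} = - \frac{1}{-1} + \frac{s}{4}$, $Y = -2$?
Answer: $10920$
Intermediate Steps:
$M{\left(s \right)} = 1 + \frac{s}{4}$ ($M{\left(s \right)} = \left(-1\right) \left(-1\right) + s \frac{1}{4} = 1 + \frac{s}{4}$)
$g{\left(f,j \right)} = 0$ ($g{\left(f,j \right)} = \left(2 - 2\right)^{2} = 0^{2} = 0$)
$39 \left(18 + M{\left(4 \right)}\right) \left(14 + g{\left(I{\left(-4,-3 \right)},-5 \right)}\right) = 39 \left(18 + \left(1 + \frac{1}{4} \cdot 4\right)\right) \left(14 + 0\right) = 39 \left(18 + \left(1 + 1\right)\right) 14 = 39 \left(18 + 2\right) 14 = 39 \cdot 20 \cdot 14 = 39 \cdot 280 = 10920$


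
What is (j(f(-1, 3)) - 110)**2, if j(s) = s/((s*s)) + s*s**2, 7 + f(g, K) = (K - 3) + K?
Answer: 485809/16 ≈ 30363.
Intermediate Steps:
f(g, K) = -10 + 2*K (f(g, K) = -7 + ((K - 3) + K) = -7 + ((-3 + K) + K) = -7 + (-3 + 2*K) = -10 + 2*K)
j(s) = 1/s + s**3 (j(s) = s/(s**2) + s**3 = s/s**2 + s**3 = 1/s + s**3)
(j(f(-1, 3)) - 110)**2 = ((1 + (-10 + 2*3)**4)/(-10 + 2*3) - 110)**2 = ((1 + (-10 + 6)**4)/(-10 + 6) - 110)**2 = ((1 + (-4)**4)/(-4) - 110)**2 = (-(1 + 256)/4 - 110)**2 = (-1/4*257 - 110)**2 = (-257/4 - 110)**2 = (-697/4)**2 = 485809/16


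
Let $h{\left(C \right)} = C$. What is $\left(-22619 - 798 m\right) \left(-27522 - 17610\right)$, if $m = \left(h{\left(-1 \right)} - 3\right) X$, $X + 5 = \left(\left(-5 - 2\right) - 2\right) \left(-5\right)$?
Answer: $-4741613052$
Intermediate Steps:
$X = 40$ ($X = -5 + \left(\left(-5 - 2\right) - 2\right) \left(-5\right) = -5 + \left(-7 - 2\right) \left(-5\right) = -5 - -45 = -5 + 45 = 40$)
$m = -160$ ($m = \left(-1 - 3\right) 40 = \left(-4\right) 40 = -160$)
$\left(-22619 - 798 m\right) \left(-27522 - 17610\right) = \left(-22619 - -127680\right) \left(-27522 - 17610\right) = \left(-22619 + 127680\right) \left(-45132\right) = 105061 \left(-45132\right) = -4741613052$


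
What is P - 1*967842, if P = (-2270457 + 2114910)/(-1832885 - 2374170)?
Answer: -4071764369763/4207055 ≈ -9.6784e+5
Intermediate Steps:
P = 155547/4207055 (P = -155547/(-4207055) = -155547*(-1/4207055) = 155547/4207055 ≈ 0.036973)
P - 1*967842 = 155547/4207055 - 1*967842 = 155547/4207055 - 967842 = -4071764369763/4207055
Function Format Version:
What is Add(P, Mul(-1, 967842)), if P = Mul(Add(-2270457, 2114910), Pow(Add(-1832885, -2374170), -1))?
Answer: Rational(-4071764369763, 4207055) ≈ -9.6784e+5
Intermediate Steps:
P = Rational(155547, 4207055) (P = Mul(-155547, Pow(-4207055, -1)) = Mul(-155547, Rational(-1, 4207055)) = Rational(155547, 4207055) ≈ 0.036973)
Add(P, Mul(-1, 967842)) = Add(Rational(155547, 4207055), Mul(-1, 967842)) = Add(Rational(155547, 4207055), -967842) = Rational(-4071764369763, 4207055)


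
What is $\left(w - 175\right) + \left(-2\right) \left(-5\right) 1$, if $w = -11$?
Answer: $-176$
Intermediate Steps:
$\left(w - 175\right) + \left(-2\right) \left(-5\right) 1 = \left(-11 - 175\right) + \left(-2\right) \left(-5\right) 1 = -186 + 10 \cdot 1 = -186 + 10 = -176$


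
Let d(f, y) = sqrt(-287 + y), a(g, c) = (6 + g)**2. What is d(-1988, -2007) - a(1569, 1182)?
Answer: -2480625 + I*sqrt(2294) ≈ -2.4806e+6 + 47.896*I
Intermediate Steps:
d(-1988, -2007) - a(1569, 1182) = sqrt(-287 - 2007) - (6 + 1569)**2 = sqrt(-2294) - 1*1575**2 = I*sqrt(2294) - 1*2480625 = I*sqrt(2294) - 2480625 = -2480625 + I*sqrt(2294)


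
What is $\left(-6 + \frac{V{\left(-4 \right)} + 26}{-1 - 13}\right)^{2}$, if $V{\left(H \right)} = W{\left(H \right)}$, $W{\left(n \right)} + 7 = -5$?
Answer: $49$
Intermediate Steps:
$W{\left(n \right)} = -12$ ($W{\left(n \right)} = -7 - 5 = -12$)
$V{\left(H \right)} = -12$
$\left(-6 + \frac{V{\left(-4 \right)} + 26}{-1 - 13}\right)^{2} = \left(-6 + \frac{-12 + 26}{-1 - 13}\right)^{2} = \left(-6 + \frac{14}{-14}\right)^{2} = \left(-6 + 14 \left(- \frac{1}{14}\right)\right)^{2} = \left(-6 - 1\right)^{2} = \left(-7\right)^{2} = 49$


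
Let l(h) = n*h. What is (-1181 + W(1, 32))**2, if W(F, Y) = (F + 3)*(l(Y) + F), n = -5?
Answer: 3301489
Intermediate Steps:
l(h) = -5*h
W(F, Y) = (3 + F)*(F - 5*Y) (W(F, Y) = (F + 3)*(-5*Y + F) = (3 + F)*(F - 5*Y))
(-1181 + W(1, 32))**2 = (-1181 + (1**2 - 15*32 + 3*1 - 5*1*32))**2 = (-1181 + (1 - 480 + 3 - 160))**2 = (-1181 - 636)**2 = (-1817)**2 = 3301489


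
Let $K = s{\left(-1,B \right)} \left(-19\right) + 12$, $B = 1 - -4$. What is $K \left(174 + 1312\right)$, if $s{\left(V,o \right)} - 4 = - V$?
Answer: $-123338$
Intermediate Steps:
$B = 5$ ($B = 1 + 4 = 5$)
$s{\left(V,o \right)} = 4 - V$
$K = -83$ ($K = \left(4 - -1\right) \left(-19\right) + 12 = \left(4 + 1\right) \left(-19\right) + 12 = 5 \left(-19\right) + 12 = -95 + 12 = -83$)
$K \left(174 + 1312\right) = - 83 \left(174 + 1312\right) = \left(-83\right) 1486 = -123338$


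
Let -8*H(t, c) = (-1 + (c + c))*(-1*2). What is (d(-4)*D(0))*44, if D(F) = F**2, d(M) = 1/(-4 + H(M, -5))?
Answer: 0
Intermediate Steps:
H(t, c) = -1/4 + c/2 (H(t, c) = -(-1 + (c + c))*(-1*2)/8 = -(-1 + 2*c)*(-2)/8 = -(2 - 4*c)/8 = -1/4 + c/2)
d(M) = -4/27 (d(M) = 1/(-4 + (-1/4 + (1/2)*(-5))) = 1/(-4 + (-1/4 - 5/2)) = 1/(-4 - 11/4) = 1/(-27/4) = -4/27)
(d(-4)*D(0))*44 = -4/27*0**2*44 = -4/27*0*44 = 0*44 = 0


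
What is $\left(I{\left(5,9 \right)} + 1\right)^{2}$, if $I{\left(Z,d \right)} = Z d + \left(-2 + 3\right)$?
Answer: $2209$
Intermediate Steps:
$I{\left(Z,d \right)} = 1 + Z d$ ($I{\left(Z,d \right)} = Z d + 1 = 1 + Z d$)
$\left(I{\left(5,9 \right)} + 1\right)^{2} = \left(\left(1 + 5 \cdot 9\right) + 1\right)^{2} = \left(\left(1 + 45\right) + 1\right)^{2} = \left(46 + 1\right)^{2} = 47^{2} = 2209$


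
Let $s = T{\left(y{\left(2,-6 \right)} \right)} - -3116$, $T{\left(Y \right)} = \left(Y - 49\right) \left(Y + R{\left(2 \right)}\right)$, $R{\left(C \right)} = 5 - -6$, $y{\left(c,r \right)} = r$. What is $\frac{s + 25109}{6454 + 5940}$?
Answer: $\frac{13975}{6197} \approx 2.2551$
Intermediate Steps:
$R{\left(C \right)} = 11$ ($R{\left(C \right)} = 5 + 6 = 11$)
$T{\left(Y \right)} = \left(-49 + Y\right) \left(11 + Y\right)$ ($T{\left(Y \right)} = \left(Y - 49\right) \left(Y + 11\right) = \left(-49 + Y\right) \left(11 + Y\right)$)
$s = 2841$ ($s = \left(-539 + \left(-6\right)^{2} - -228\right) - -3116 = \left(-539 + 36 + 228\right) + 3116 = -275 + 3116 = 2841$)
$\frac{s + 25109}{6454 + 5940} = \frac{2841 + 25109}{6454 + 5940} = \frac{27950}{12394} = 27950 \cdot \frac{1}{12394} = \frac{13975}{6197}$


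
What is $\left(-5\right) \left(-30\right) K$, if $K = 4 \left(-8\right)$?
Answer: $-4800$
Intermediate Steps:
$K = -32$
$\left(-5\right) \left(-30\right) K = \left(-5\right) \left(-30\right) \left(-32\right) = 150 \left(-32\right) = -4800$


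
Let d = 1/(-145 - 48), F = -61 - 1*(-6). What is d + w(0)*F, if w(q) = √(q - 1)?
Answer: -1/193 - 55*I ≈ -0.0051813 - 55.0*I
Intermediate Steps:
F = -55 (F = -61 + 6 = -55)
w(q) = √(-1 + q)
d = -1/193 (d = 1/(-193) = -1/193 ≈ -0.0051813)
d + w(0)*F = -1/193 + √(-1 + 0)*(-55) = -1/193 + √(-1)*(-55) = -1/193 + I*(-55) = -1/193 - 55*I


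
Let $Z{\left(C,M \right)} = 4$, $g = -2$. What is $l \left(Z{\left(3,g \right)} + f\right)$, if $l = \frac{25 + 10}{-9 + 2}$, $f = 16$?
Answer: $-100$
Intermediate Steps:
$l = -5$ ($l = \frac{35}{-7} = 35 \left(- \frac{1}{7}\right) = -5$)
$l \left(Z{\left(3,g \right)} + f\right) = - 5 \left(4 + 16\right) = \left(-5\right) 20 = -100$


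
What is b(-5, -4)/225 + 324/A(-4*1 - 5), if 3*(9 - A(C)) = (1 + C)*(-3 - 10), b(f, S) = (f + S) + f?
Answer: -219778/17325 ≈ -12.686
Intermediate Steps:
b(f, S) = S + 2*f (b(f, S) = (S + f) + f = S + 2*f)
A(C) = 40/3 + 13*C/3 (A(C) = 9 - (1 + C)*(-3 - 10)/3 = 9 - (1 + C)*(-13)/3 = 9 - (-13 - 13*C)/3 = 9 + (13/3 + 13*C/3) = 40/3 + 13*C/3)
b(-5, -4)/225 + 324/A(-4*1 - 5) = (-4 + 2*(-5))/225 + 324/(40/3 + 13*(-4*1 - 5)/3) = (-4 - 10)*(1/225) + 324/(40/3 + 13*(-4 - 5)/3) = -14*1/225 + 324/(40/3 + (13/3)*(-9)) = -14/225 + 324/(40/3 - 39) = -14/225 + 324/(-77/3) = -14/225 + 324*(-3/77) = -14/225 - 972/77 = -219778/17325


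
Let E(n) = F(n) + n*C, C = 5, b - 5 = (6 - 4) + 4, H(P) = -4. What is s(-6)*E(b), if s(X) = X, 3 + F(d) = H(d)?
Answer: -288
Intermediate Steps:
F(d) = -7 (F(d) = -3 - 4 = -7)
b = 11 (b = 5 + ((6 - 4) + 4) = 5 + (2 + 4) = 5 + 6 = 11)
E(n) = -7 + 5*n (E(n) = -7 + n*5 = -7 + 5*n)
s(-6)*E(b) = -6*(-7 + 5*11) = -6*(-7 + 55) = -6*48 = -288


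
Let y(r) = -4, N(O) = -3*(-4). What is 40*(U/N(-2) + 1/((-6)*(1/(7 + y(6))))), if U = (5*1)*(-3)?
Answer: -70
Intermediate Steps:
N(O) = 12
U = -15 (U = 5*(-3) = -15)
40*(U/N(-2) + 1/((-6)*(1/(7 + y(6))))) = 40*(-15/12 + 1/((-6)*(1/(7 - 4)))) = 40*(-15*1/12 - 1/(6*(1/3))) = 40*(-5/4 - 1/(6*1/3)) = 40*(-5/4 - 1/6*3) = 40*(-5/4 - 1/2) = 40*(-7/4) = -70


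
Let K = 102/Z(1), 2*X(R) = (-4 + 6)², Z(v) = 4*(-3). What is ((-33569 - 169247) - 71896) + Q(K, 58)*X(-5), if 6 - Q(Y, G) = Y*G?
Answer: -273714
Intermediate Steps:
Z(v) = -12
X(R) = 2 (X(R) = (-4 + 6)²/2 = (½)*2² = (½)*4 = 2)
K = -17/2 (K = 102/(-12) = 102*(-1/12) = -17/2 ≈ -8.5000)
Q(Y, G) = 6 - G*Y (Q(Y, G) = 6 - Y*G = 6 - G*Y)
((-33569 - 169247) - 71896) + Q(K, 58)*X(-5) = ((-33569 - 169247) - 71896) + (6 - 1*58*(-17/2))*2 = (-202816 - 71896) + (6 + 493)*2 = -274712 + 499*2 = -274712 + 998 = -273714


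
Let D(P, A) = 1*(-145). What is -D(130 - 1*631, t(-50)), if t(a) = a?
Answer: 145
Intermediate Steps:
D(P, A) = -145
-D(130 - 1*631, t(-50)) = -1*(-145) = 145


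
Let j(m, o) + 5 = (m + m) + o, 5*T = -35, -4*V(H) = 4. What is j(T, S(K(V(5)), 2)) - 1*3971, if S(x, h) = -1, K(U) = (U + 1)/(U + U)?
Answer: -3991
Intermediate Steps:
V(H) = -1 (V(H) = -¼*4 = -1)
K(U) = (1 + U)/(2*U) (K(U) = (1 + U)/((2*U)) = (1 + U)*(1/(2*U)) = (1 + U)/(2*U))
T = -7 (T = (⅕)*(-35) = -7)
j(m, o) = -5 + o + 2*m (j(m, o) = -5 + ((m + m) + o) = -5 + (2*m + o) = -5 + (o + 2*m) = -5 + o + 2*m)
j(T, S(K(V(5)), 2)) - 1*3971 = (-5 - 1 + 2*(-7)) - 1*3971 = (-5 - 1 - 14) - 3971 = -20 - 3971 = -3991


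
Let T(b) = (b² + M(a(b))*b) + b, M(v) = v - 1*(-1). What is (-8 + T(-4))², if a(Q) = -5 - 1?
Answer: 576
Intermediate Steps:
a(Q) = -6
M(v) = 1 + v (M(v) = v + 1 = 1 + v)
T(b) = b² - 4*b (T(b) = (b² + (1 - 6)*b) + b = (b² - 5*b) + b = b² - 4*b)
(-8 + T(-4))² = (-8 - 4*(-4 - 4))² = (-8 - 4*(-8))² = (-8 + 32)² = 24² = 576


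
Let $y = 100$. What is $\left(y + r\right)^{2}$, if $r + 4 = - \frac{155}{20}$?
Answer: $\frac{124609}{16} \approx 7788.1$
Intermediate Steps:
$r = - \frac{47}{4}$ ($r = -4 - \frac{155}{20} = -4 - \frac{31}{4} = - \frac{47}{4} \approx -11.75$)
$\left(y + r\right)^{2} = \left(100 - \frac{47}{4}\right)^{2} = \left(\frac{353}{4}\right)^{2} = \frac{124609}{16}$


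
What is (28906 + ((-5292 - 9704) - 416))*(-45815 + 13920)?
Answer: -430391130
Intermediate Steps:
(28906 + ((-5292 - 9704) - 416))*(-45815 + 13920) = (28906 + (-14996 - 416))*(-31895) = (28906 - 15412)*(-31895) = 13494*(-31895) = -430391130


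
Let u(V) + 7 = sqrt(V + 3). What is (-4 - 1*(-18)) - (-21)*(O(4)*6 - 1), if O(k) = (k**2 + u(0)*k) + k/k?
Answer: -1393 + 504*sqrt(3) ≈ -520.05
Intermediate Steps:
u(V) = -7 + sqrt(3 + V) (u(V) = -7 + sqrt(V + 3) = -7 + sqrt(3 + V))
O(k) = 1 + k**2 + k*(-7 + sqrt(3)) (O(k) = (k**2 + (-7 + sqrt(3 + 0))*k) + k/k = (k**2 + (-7 + sqrt(3))*k) + 1 = (k**2 + k*(-7 + sqrt(3))) + 1 = 1 + k**2 + k*(-7 + sqrt(3)))
(-4 - 1*(-18)) - (-21)*(O(4)*6 - 1) = (-4 - 1*(-18)) - (-21)*((1 + 4**2 - 1*4*(7 - sqrt(3)))*6 - 1) = (-4 + 18) - (-21)*((1 + 16 + (-28 + 4*sqrt(3)))*6 - 1) = 14 - (-21)*((-11 + 4*sqrt(3))*6 - 1) = 14 - (-21)*((-66 + 24*sqrt(3)) - 1) = 14 - (-21)*(-67 + 24*sqrt(3)) = 14 - (1407 - 504*sqrt(3)) = 14 + (-1407 + 504*sqrt(3)) = -1393 + 504*sqrt(3)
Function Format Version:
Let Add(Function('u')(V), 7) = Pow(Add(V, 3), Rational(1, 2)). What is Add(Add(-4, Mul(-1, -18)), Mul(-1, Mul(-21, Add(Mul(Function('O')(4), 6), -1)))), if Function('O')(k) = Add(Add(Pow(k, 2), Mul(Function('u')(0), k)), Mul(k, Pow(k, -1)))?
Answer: Add(-1393, Mul(504, Pow(3, Rational(1, 2)))) ≈ -520.05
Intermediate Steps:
Function('u')(V) = Add(-7, Pow(Add(3, V), Rational(1, 2))) (Function('u')(V) = Add(-7, Pow(Add(V, 3), Rational(1, 2))) = Add(-7, Pow(Add(3, V), Rational(1, 2))))
Function('O')(k) = Add(1, Pow(k, 2), Mul(k, Add(-7, Pow(3, Rational(1, 2))))) (Function('O')(k) = Add(Add(Pow(k, 2), Mul(Add(-7, Pow(Add(3, 0), Rational(1, 2))), k)), Mul(k, Pow(k, -1))) = Add(Add(Pow(k, 2), Mul(Add(-7, Pow(3, Rational(1, 2))), k)), 1) = Add(Add(Pow(k, 2), Mul(k, Add(-7, Pow(3, Rational(1, 2))))), 1) = Add(1, Pow(k, 2), Mul(k, Add(-7, Pow(3, Rational(1, 2))))))
Add(Add(-4, Mul(-1, -18)), Mul(-1, Mul(-21, Add(Mul(Function('O')(4), 6), -1)))) = Add(Add(-4, Mul(-1, -18)), Mul(-1, Mul(-21, Add(Mul(Add(1, Pow(4, 2), Mul(-1, 4, Add(7, Mul(-1, Pow(3, Rational(1, 2)))))), 6), -1)))) = Add(Add(-4, 18), Mul(-1, Mul(-21, Add(Mul(Add(1, 16, Add(-28, Mul(4, Pow(3, Rational(1, 2))))), 6), -1)))) = Add(14, Mul(-1, Mul(-21, Add(Mul(Add(-11, Mul(4, Pow(3, Rational(1, 2)))), 6), -1)))) = Add(14, Mul(-1, Mul(-21, Add(Add(-66, Mul(24, Pow(3, Rational(1, 2)))), -1)))) = Add(14, Mul(-1, Mul(-21, Add(-67, Mul(24, Pow(3, Rational(1, 2))))))) = Add(14, Mul(-1, Add(1407, Mul(-504, Pow(3, Rational(1, 2)))))) = Add(14, Add(-1407, Mul(504, Pow(3, Rational(1, 2))))) = Add(-1393, Mul(504, Pow(3, Rational(1, 2))))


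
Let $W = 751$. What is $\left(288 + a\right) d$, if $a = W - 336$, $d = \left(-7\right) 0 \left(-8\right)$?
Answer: $0$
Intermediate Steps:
$d = 0$ ($d = 0 \left(-8\right) = 0$)
$a = 415$ ($a = 751 - 336 = 415$)
$\left(288 + a\right) d = \left(288 + 415\right) 0 = 703 \cdot 0 = 0$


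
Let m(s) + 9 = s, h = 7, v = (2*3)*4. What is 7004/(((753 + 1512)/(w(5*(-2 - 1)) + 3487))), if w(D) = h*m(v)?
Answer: 25158368/2265 ≈ 11107.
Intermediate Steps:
v = 24 (v = 6*4 = 24)
m(s) = -9 + s
w(D) = 105 (w(D) = 7*(-9 + 24) = 7*15 = 105)
7004/(((753 + 1512)/(w(5*(-2 - 1)) + 3487))) = 7004/(((753 + 1512)/(105 + 3487))) = 7004/((2265/3592)) = 7004/((2265*(1/3592))) = 7004/(2265/3592) = 7004*(3592/2265) = 25158368/2265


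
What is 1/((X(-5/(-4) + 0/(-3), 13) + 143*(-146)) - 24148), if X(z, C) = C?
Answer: -1/45013 ≈ -2.2216e-5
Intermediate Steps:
1/((X(-5/(-4) + 0/(-3), 13) + 143*(-146)) - 24148) = 1/((13 + 143*(-146)) - 24148) = 1/((13 - 20878) - 24148) = 1/(-20865 - 24148) = 1/(-45013) = -1/45013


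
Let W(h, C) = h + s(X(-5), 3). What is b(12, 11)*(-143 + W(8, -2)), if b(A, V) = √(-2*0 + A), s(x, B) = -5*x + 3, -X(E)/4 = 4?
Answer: -104*√3 ≈ -180.13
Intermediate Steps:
X(E) = -16 (X(E) = -4*4 = -16)
s(x, B) = 3 - 5*x
b(A, V) = √A (b(A, V) = √(0 + A) = √A)
W(h, C) = 83 + h (W(h, C) = h + (3 - 5*(-16)) = h + (3 + 80) = h + 83 = 83 + h)
b(12, 11)*(-143 + W(8, -2)) = √12*(-143 + (83 + 8)) = (2*√3)*(-143 + 91) = (2*√3)*(-52) = -104*√3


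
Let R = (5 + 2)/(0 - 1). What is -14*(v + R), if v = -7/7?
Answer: 112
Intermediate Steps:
v = -1 (v = -7*⅐ = -1)
R = -7 (R = 7/(-1) = 7*(-1) = -7)
-14*(v + R) = -14*(-1 - 7) = -14*(-8) = 112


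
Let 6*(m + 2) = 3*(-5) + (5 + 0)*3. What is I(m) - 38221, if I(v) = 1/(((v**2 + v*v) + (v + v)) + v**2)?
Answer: -305767/8 ≈ -38221.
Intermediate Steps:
m = -2 (m = -2 + (3*(-5) + (5 + 0)*3)/6 = -2 + (-15 + 5*3)/6 = -2 + (-15 + 15)/6 = -2 + (1/6)*0 = -2 + 0 = -2)
I(v) = 1/(2*v + 3*v**2) (I(v) = 1/(((v**2 + v**2) + 2*v) + v**2) = 1/((2*v**2 + 2*v) + v**2) = 1/((2*v + 2*v**2) + v**2) = 1/(2*v + 3*v**2))
I(m) - 38221 = 1/((-2)*(2 + 3*(-2))) - 38221 = -1/(2*(2 - 6)) - 38221 = -1/2/(-4) - 38221 = -1/2*(-1/4) - 38221 = 1/8 - 38221 = -305767/8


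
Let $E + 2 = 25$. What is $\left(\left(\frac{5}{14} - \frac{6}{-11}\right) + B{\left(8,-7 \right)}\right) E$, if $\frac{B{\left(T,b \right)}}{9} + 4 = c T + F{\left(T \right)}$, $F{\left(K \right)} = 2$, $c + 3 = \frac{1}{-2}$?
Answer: $- \frac{953143}{154} \approx -6189.2$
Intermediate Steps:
$c = - \frac{7}{2}$ ($c = -3 + \frac{1}{-2} = -3 - \frac{1}{2} = - \frac{7}{2} \approx -3.5$)
$E = 23$ ($E = -2 + 25 = 23$)
$B{\left(T,b \right)} = -18 - \frac{63 T}{2}$ ($B{\left(T,b \right)} = -36 + 9 \left(- \frac{7 T}{2} + 2\right) = -36 + 9 \left(2 - \frac{7 T}{2}\right) = -36 - \left(-18 + \frac{63 T}{2}\right) = -18 - \frac{63 T}{2}$)
$\left(\left(\frac{5}{14} - \frac{6}{-11}\right) + B{\left(8,-7 \right)}\right) E = \left(\left(\frac{5}{14} - \frac{6}{-11}\right) - 270\right) 23 = \left(\left(5 \cdot \frac{1}{14} - - \frac{6}{11}\right) - 270\right) 23 = \left(\left(\frac{5}{14} + \frac{6}{11}\right) - 270\right) 23 = \left(\frac{139}{154} - 270\right) 23 = \left(- \frac{41441}{154}\right) 23 = - \frac{953143}{154}$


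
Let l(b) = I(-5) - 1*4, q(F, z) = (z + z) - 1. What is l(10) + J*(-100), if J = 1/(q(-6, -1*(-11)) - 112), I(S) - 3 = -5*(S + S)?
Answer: 4559/91 ≈ 50.099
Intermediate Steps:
I(S) = 3 - 10*S (I(S) = 3 - 5*(S + S) = 3 - 10*S)
q(F, z) = -1 + 2*z (q(F, z) = 2*z - 1 = -1 + 2*z)
l(b) = 49 (l(b) = (3 - 10*(-5)) - 1*4 = (3 + 50) - 4 = 53 - 4 = 49)
J = -1/91 (J = 1/((-1 + 2*(-1*(-11))) - 112) = 1/((-1 + 2*11) - 112) = 1/((-1 + 22) - 112) = 1/(21 - 112) = 1/(-91) = -1/91 ≈ -0.010989)
l(10) + J*(-100) = 49 - 1/91*(-100) = 49 + 100/91 = 4559/91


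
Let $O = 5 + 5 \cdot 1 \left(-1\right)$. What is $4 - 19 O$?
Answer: $4$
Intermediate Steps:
$O = 0$ ($O = 5 + 5 \left(-1\right) = 5 - 5 = 0$)
$4 - 19 O = 4 - 0 = 4 + 0 = 4$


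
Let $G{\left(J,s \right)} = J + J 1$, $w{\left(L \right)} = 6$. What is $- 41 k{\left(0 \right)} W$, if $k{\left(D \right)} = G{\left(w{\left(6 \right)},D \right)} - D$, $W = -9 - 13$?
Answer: $10824$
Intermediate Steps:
$W = -22$
$G{\left(J,s \right)} = 2 J$ ($G{\left(J,s \right)} = J + J = 2 J$)
$k{\left(D \right)} = 12 - D$ ($k{\left(D \right)} = 2 \cdot 6 - D = 12 - D$)
$- 41 k{\left(0 \right)} W = - 41 \left(12 - 0\right) \left(-22\right) = - 41 \left(12 + 0\right) \left(-22\right) = \left(-41\right) 12 \left(-22\right) = \left(-492\right) \left(-22\right) = 10824$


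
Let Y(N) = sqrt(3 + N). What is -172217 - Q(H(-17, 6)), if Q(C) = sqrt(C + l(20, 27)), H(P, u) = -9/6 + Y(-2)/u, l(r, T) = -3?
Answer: -172217 - I*sqrt(39)/3 ≈ -1.7222e+5 - 2.0817*I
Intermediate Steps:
H(P, u) = -3/2 + 1/u (H(P, u) = -9/6 + sqrt(3 - 2)/u = -9*1/6 + sqrt(1)/u = -3/2 + 1/u)
Q(C) = sqrt(-3 + C) (Q(C) = sqrt(C - 3) = sqrt(-3 + C))
-172217 - Q(H(-17, 6)) = -172217 - sqrt(-3 + (-3/2 + 1/6)) = -172217 - sqrt(-3 - 4/3) = -172217 - sqrt(-13/3) = -172217 - I*sqrt(39)/3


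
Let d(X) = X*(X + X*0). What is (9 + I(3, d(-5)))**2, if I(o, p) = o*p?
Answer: 7056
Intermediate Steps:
d(X) = X**2 (d(X) = X*(X + 0) = X*X = X**2)
(9 + I(3, d(-5)))**2 = (9 + 3*(-5)**2)**2 = (9 + 3*25)**2 = (9 + 75)**2 = 84**2 = 7056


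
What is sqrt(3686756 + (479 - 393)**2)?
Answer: 2*sqrt(923538) ≈ 1922.0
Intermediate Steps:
sqrt(3686756 + (479 - 393)**2) = sqrt(3686756 + 86**2) = sqrt(3686756 + 7396) = sqrt(3694152) = 2*sqrt(923538)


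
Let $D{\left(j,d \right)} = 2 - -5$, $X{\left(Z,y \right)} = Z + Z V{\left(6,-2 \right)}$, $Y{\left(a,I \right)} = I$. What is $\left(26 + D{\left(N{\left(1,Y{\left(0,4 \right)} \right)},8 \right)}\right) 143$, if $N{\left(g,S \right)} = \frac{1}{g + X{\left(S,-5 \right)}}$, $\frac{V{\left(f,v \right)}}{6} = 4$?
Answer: $4719$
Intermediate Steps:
$V{\left(f,v \right)} = 24$ ($V{\left(f,v \right)} = 6 \cdot 4 = 24$)
$X{\left(Z,y \right)} = 25 Z$ ($X{\left(Z,y \right)} = Z + Z 24 = Z + 24 Z = 25 Z$)
$N{\left(g,S \right)} = \frac{1}{g + 25 S}$
$D{\left(j,d \right)} = 7$ ($D{\left(j,d \right)} = 2 + 5 = 7$)
$\left(26 + D{\left(N{\left(1,Y{\left(0,4 \right)} \right)},8 \right)}\right) 143 = \left(26 + 7\right) 143 = 33 \cdot 143 = 4719$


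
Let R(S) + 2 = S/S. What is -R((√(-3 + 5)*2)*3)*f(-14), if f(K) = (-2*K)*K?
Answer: -392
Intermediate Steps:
R(S) = -1 (R(S) = -2 + S/S = -2 + 1 = -1)
f(K) = -2*K²
-R((√(-3 + 5)*2)*3)*f(-14) = -(-1)*(-2*(-14)²) = -(-1)*(-2*196) = -(-1)*(-392) = -1*392 = -392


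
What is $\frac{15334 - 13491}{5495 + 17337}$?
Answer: $\frac{1843}{22832} \approx 0.08072$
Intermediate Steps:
$\frac{15334 - 13491}{5495 + 17337} = \frac{1843}{22832}$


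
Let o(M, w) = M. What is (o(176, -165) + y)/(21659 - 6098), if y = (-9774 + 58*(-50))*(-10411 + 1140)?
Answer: 117500830/15561 ≈ 7551.0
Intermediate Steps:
y = 117500654 (y = (-9774 - 2900)*(-9271) = -12674*(-9271) = 117500654)
(o(176, -165) + y)/(21659 - 6098) = (176 + 117500654)/(21659 - 6098) = 117500830/15561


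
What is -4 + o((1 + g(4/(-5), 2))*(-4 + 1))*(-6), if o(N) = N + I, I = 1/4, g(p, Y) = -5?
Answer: -155/2 ≈ -77.500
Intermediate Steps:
I = ¼ (I = 1*(¼) = ¼ ≈ 0.25000)
o(N) = ¼ + N (o(N) = N + ¼ = ¼ + N)
-4 + o((1 + g(4/(-5), 2))*(-4 + 1))*(-6) = -4 + (¼ + (1 - 5)*(-4 + 1))*(-6) = -4 + (¼ - 4*(-3))*(-6) = -4 + (¼ + 12)*(-6) = -4 + (49/4)*(-6) = -4 - 147/2 = -155/2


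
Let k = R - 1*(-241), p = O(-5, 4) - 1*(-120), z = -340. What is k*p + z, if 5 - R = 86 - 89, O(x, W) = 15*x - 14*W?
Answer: -3079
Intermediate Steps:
O(x, W) = -14*W + 15*x
R = 8 (R = 5 - (86 - 89) = 5 - 1*(-3) = 5 + 3 = 8)
p = -11 (p = (-14*4 + 15*(-5)) - 1*(-120) = (-56 - 75) + 120 = -131 + 120 = -11)
k = 249 (k = 8 - 1*(-241) = 8 + 241 = 249)
k*p + z = 249*(-11) - 340 = -2739 - 340 = -3079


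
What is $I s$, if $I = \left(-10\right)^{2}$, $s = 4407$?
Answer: $440700$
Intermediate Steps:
$I = 100$
$I s = 100 \cdot 4407 = 440700$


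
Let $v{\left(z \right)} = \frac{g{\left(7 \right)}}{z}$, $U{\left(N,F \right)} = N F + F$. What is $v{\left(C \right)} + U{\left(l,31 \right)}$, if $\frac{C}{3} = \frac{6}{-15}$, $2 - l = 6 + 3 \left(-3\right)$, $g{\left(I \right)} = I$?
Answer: $\frac{1081}{6} \approx 180.17$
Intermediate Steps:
$l = 5$ ($l = 2 - \left(6 + 3 \left(-3\right)\right) = 2 - \left(6 - 9\right) = 2 - -3 = 2 + 3 = 5$)
$U{\left(N,F \right)} = F + F N$ ($U{\left(N,F \right)} = F N + F = F + F N$)
$C = - \frac{6}{5}$ ($C = 3 \frac{6}{-15} = 3 \cdot 6 \left(- \frac{1}{15}\right) = 3 \left(- \frac{2}{5}\right) = - \frac{6}{5} \approx -1.2$)
$v{\left(z \right)} = \frac{7}{z}$
$v{\left(C \right)} + U{\left(l,31 \right)} = \frac{7}{- \frac{6}{5}} + 31 \left(1 + 5\right) = 7 \left(- \frac{5}{6}\right) + 31 \cdot 6 = - \frac{35}{6} + 186 = \frac{1081}{6}$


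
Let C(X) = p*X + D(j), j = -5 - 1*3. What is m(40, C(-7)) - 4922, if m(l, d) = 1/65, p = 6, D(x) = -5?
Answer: -319929/65 ≈ -4922.0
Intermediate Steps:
j = -8 (j = -5 - 3 = -8)
C(X) = -5 + 6*X (C(X) = 6*X - 5 = -5 + 6*X)
m(l, d) = 1/65
m(40, C(-7)) - 4922 = 1/65 - 4922 = -319929/65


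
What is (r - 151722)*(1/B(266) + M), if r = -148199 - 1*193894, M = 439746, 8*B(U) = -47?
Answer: -10206195086010/47 ≈ -2.1715e+11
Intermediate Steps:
B(U) = -47/8 (B(U) = (⅛)*(-47) = -47/8)
r = -342093 (r = -148199 - 193894 = -342093)
(r - 151722)*(1/B(266) + M) = (-342093 - 151722)*(1/(-47/8) + 439746) = -493815*(-8/47 + 439746) = -493815*20668054/47 = -10206195086010/47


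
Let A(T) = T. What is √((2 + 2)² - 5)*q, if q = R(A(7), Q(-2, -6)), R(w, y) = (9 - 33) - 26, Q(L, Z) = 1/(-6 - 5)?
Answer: -50*√11 ≈ -165.83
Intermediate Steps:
Q(L, Z) = -1/11 (Q(L, Z) = 1/(-11) = -1/11)
R(w, y) = -50 (R(w, y) = -24 - 26 = -50)
q = -50
√((2 + 2)² - 5)*q = √((2 + 2)² - 5)*(-50) = √(4² - 5)*(-50) = √(16 - 5)*(-50) = √11*(-50) = -50*√11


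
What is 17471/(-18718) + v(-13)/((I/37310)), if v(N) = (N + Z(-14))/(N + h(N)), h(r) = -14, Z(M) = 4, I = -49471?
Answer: -3291292103/2777994534 ≈ -1.1848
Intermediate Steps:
v(N) = (4 + N)/(-14 + N) (v(N) = (N + 4)/(N - 14) = (4 + N)/(-14 + N))
17471/(-18718) + v(-13)/((I/37310)) = 17471/(-18718) + ((4 - 13)/(-14 - 13))/((-49471/37310)) = 17471*(-1/18718) + (-9/(-27))/((-49471*1/37310)) = -17471/18718 + (-1/27*(-9))/(-49471/37310) = -17471/18718 + (1/3)*(-37310/49471) = -17471/18718 - 37310/148413 = -3291292103/2777994534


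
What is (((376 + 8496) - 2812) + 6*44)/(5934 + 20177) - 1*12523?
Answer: -326981729/26111 ≈ -12523.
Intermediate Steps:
(((376 + 8496) - 2812) + 6*44)/(5934 + 20177) - 1*12523 = ((8872 - 2812) + 264)/26111 - 12523 = (6060 + 264)*(1/26111) - 12523 = 6324*(1/26111) - 12523 = 6324/26111 - 12523 = -326981729/26111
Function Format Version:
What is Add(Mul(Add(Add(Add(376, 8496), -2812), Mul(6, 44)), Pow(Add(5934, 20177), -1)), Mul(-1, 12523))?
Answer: Rational(-326981729, 26111) ≈ -12523.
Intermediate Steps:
Add(Mul(Add(Add(Add(376, 8496), -2812), Mul(6, 44)), Pow(Add(5934, 20177), -1)), Mul(-1, 12523)) = Add(Mul(Add(Add(8872, -2812), 264), Pow(26111, -1)), -12523) = Add(Mul(Add(6060, 264), Rational(1, 26111)), -12523) = Add(Mul(6324, Rational(1, 26111)), -12523) = Add(Rational(6324, 26111), -12523) = Rational(-326981729, 26111)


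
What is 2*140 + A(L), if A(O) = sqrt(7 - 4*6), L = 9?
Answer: 280 + I*sqrt(17) ≈ 280.0 + 4.1231*I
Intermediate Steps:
A(O) = I*sqrt(17) (A(O) = sqrt(7 - 24) = sqrt(-17) = I*sqrt(17))
2*140 + A(L) = 2*140 + I*sqrt(17) = 280 + I*sqrt(17)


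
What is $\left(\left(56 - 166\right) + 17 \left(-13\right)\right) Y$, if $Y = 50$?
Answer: $-16550$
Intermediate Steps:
$\left(\left(56 - 166\right) + 17 \left(-13\right)\right) Y = \left(\left(56 - 166\right) + 17 \left(-13\right)\right) 50 = \left(-110 - 221\right) 50 = \left(-331\right) 50 = -16550$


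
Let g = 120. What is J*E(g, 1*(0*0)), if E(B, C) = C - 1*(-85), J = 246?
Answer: 20910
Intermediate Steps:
E(B, C) = 85 + C (E(B, C) = C + 85 = 85 + C)
J*E(g, 1*(0*0)) = 246*(85 + 1*(0*0)) = 246*(85 + 1*0) = 246*(85 + 0) = 246*85 = 20910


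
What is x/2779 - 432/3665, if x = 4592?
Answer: 2232736/1455005 ≈ 1.5345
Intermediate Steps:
x/2779 - 432/3665 = 4592/2779 - 432/3665 = 4592*(1/2779) - 432*1/3665 = 656/397 - 432/3665 = 2232736/1455005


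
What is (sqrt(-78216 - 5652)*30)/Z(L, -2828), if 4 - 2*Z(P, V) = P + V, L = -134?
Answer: 60*I*sqrt(20967)/1483 ≈ 5.8584*I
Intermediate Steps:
Z(P, V) = 2 - P/2 - V/2 (Z(P, V) = 2 - (P + V)/2 = 2 + (-P/2 - V/2) = 2 - P/2 - V/2)
(sqrt(-78216 - 5652)*30)/Z(L, -2828) = (sqrt(-78216 - 5652)*30)/(2 - 1/2*(-134) - 1/2*(-2828)) = (sqrt(-83868)*30)/(2 + 67 + 1414) = ((2*I*sqrt(20967))*30)/1483 = (60*I*sqrt(20967))*(1/1483) = 60*I*sqrt(20967)/1483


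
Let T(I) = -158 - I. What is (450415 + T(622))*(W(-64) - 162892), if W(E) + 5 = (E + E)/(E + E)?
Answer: -73243742960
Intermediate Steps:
W(E) = -4 (W(E) = -5 + (E + E)/(E + E) = -5 + (2*E)/((2*E)) = -5 + (2*E)*(1/(2*E)) = -5 + 1 = -4)
(450415 + T(622))*(W(-64) - 162892) = (450415 + (-158 - 1*622))*(-4 - 162892) = (450415 + (-158 - 622))*(-162896) = (450415 - 780)*(-162896) = 449635*(-162896) = -73243742960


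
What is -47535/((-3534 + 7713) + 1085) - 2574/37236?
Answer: -148630233/16334192 ≈ -9.0993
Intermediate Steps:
-47535/((-3534 + 7713) + 1085) - 2574/37236 = -47535/(4179 + 1085) - 2574*1/37236 = -47535/5264 - 429/6206 = -148630233/16334192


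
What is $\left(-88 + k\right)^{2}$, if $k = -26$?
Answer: $12996$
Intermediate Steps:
$\left(-88 + k\right)^{2} = \left(-88 - 26\right)^{2} = \left(-114\right)^{2} = 12996$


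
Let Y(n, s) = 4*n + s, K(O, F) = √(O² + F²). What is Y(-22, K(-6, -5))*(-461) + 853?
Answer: 41421 - 461*√61 ≈ 37821.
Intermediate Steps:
K(O, F) = √(F² + O²)
Y(n, s) = s + 4*n
Y(-22, K(-6, -5))*(-461) + 853 = (√((-5)² + (-6)²) + 4*(-22))*(-461) + 853 = (√(25 + 36) - 88)*(-461) + 853 = (√61 - 88)*(-461) + 853 = (-88 + √61)*(-461) + 853 = (40568 - 461*√61) + 853 = 41421 - 461*√61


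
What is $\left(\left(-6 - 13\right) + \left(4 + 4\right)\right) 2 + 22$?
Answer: $0$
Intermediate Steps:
$\left(\left(-6 - 13\right) + \left(4 + 4\right)\right) 2 + 22 = \left(-19 + 8\right) 2 + 22 = \left(-11\right) 2 + 22 = -22 + 22 = 0$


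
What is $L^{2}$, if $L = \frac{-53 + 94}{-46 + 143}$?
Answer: $\frac{1681}{9409} \approx 0.17866$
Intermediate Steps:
$L = \frac{41}{97} \approx 0.42268$
$L^{2} = \left(\frac{41}{97}\right)^{2} = \frac{1681}{9409}$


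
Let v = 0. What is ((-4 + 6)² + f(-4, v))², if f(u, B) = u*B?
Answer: 16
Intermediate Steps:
f(u, B) = B*u
((-4 + 6)² + f(-4, v))² = ((-4 + 6)² + 0*(-4))² = (2² + 0)² = (4 + 0)² = 4² = 16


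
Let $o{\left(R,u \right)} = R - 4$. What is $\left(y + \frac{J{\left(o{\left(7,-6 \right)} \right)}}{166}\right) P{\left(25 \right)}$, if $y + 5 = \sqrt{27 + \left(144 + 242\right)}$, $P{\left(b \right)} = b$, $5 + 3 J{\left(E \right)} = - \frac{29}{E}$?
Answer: $- \frac{93925}{747} + 25 \sqrt{413} \approx 382.32$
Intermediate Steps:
$o{\left(R,u \right)} = -4 + R$ ($o{\left(R,u \right)} = R - 4 = -4 + R$)
$J{\left(E \right)} = - \frac{5}{3} - \frac{29}{3 E}$ ($J{\left(E \right)} = - \frac{5}{3} + \frac{\left(-29\right) \frac{1}{E}}{3} = - \frac{5}{3} - \frac{29}{3 E}$)
$y = -5 + \sqrt{413}$ ($y = -5 + \sqrt{27 + \left(144 + 242\right)} = -5 + \sqrt{27 + 386} = -5 + \sqrt{413} \approx 15.322$)
$\left(y + \frac{J{\left(o{\left(7,-6 \right)} \right)}}{166}\right) P{\left(25 \right)} = \left(\left(-5 + \sqrt{413}\right) + \frac{\frac{1}{3} \frac{1}{-4 + 7} \left(-29 - 5 \left(-4 + 7\right)\right)}{166}\right) 25 = \left(\left(-5 + \sqrt{413}\right) + \frac{-29 - 15}{3 \cdot 3} \cdot \frac{1}{166}\right) 25 = \left(\left(-5 + \sqrt{413}\right) + \frac{1}{3} \cdot \frac{1}{3} \left(-29 - 15\right) \frac{1}{166}\right) 25 = \left(\left(-5 + \sqrt{413}\right) + \frac{1}{3} \cdot \frac{1}{3} \left(-44\right) \frac{1}{166}\right) 25 = \left(\left(-5 + \sqrt{413}\right) - \frac{22}{747}\right) 25 = \left(- \frac{3757}{747} + \sqrt{413}\right) 25 = - \frac{93925}{747} + 25 \sqrt{413}$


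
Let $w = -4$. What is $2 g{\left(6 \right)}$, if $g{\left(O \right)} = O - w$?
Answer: $20$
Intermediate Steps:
$g{\left(O \right)} = 4 + O$ ($g{\left(O \right)} = O - -4 = O + 4 = 4 + O$)
$2 g{\left(6 \right)} = 2 \left(4 + 6\right) = 2 \cdot 10 = 20$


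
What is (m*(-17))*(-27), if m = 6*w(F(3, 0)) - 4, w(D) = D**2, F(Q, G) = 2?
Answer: 9180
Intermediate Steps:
m = 20 (m = 6*2**2 - 4 = 6*4 - 4 = 24 - 4 = 20)
(m*(-17))*(-27) = (20*(-17))*(-27) = -340*(-27) = 9180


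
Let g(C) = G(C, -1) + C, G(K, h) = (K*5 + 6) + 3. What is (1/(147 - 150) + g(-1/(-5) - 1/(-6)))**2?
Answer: 26569/225 ≈ 118.08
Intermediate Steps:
G(K, h) = 9 + 5*K (G(K, h) = (5*K + 6) + 3 = (6 + 5*K) + 3 = 9 + 5*K)
g(C) = 9 + 6*C (g(C) = (9 + 5*C) + C = 9 + 6*C)
(1/(147 - 150) + g(-1/(-5) - 1/(-6)))**2 = (1/(147 - 150) + (9 + 6*(-1/(-5) - 1/(-6))))**2 = (1/(-3) + (9 + 6*(-1*(-1/5) - 1*(-1/6))))**2 = (-1/3 + (9 + 6*(1/5 + 1/6)))**2 = (-1/3 + (9 + 6*(11/30)))**2 = (-1/3 + (9 + 11/5))**2 = (-1/3 + 56/5)**2 = (163/15)**2 = 26569/225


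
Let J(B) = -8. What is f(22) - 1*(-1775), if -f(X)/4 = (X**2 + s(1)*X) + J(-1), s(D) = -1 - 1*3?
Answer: 223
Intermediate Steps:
s(D) = -4 (s(D) = -1 - 3 = -4)
f(X) = 32 - 4*X**2 + 16*X (f(X) = -4*((X**2 - 4*X) - 8) = -4*(-8 + X**2 - 4*X) = 32 - 4*X**2 + 16*X)
f(22) - 1*(-1775) = (32 - 4*22**2 + 16*22) - 1*(-1775) = (32 - 4*484 + 352) + 1775 = (32 - 1936 + 352) + 1775 = -1552 + 1775 = 223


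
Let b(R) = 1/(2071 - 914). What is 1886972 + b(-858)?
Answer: 2183226605/1157 ≈ 1.8870e+6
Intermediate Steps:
b(R) = 1/1157
1886972 + b(-858) = 1886972 + 1/1157 = 2183226605/1157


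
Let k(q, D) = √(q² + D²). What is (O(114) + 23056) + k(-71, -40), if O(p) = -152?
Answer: 22904 + √6641 ≈ 22986.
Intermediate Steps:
k(q, D) = √(D² + q²)
(O(114) + 23056) + k(-71, -40) = (-152 + 23056) + √((-40)² + (-71)²) = 22904 + √(1600 + 5041) = 22904 + √6641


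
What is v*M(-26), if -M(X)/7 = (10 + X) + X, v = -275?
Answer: -80850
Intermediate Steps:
M(X) = -70 - 14*X (M(X) = -7*((10 + X) + X) = -7*(10 + 2*X) = -70 - 14*X)
v*M(-26) = -275*(-70 - 14*(-26)) = -275*(-70 + 364) = -275*294 = -80850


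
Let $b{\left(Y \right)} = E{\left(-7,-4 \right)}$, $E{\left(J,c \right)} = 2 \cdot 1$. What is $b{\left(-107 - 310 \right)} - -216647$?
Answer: $216649$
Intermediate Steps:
$E{\left(J,c \right)} = 2$
$b{\left(Y \right)} = 2$
$b{\left(-107 - 310 \right)} - -216647 = 2 - -216647 = 2 + 216647 = 216649$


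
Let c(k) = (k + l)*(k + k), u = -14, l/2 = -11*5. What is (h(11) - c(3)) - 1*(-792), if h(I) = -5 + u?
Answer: 1415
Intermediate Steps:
l = -110 (l = 2*(-11*5) = 2*(-55) = -110)
c(k) = 2*k*(-110 + k) (c(k) = (k - 110)*(k + k) = (-110 + k)*(2*k) = 2*k*(-110 + k))
h(I) = -19 (h(I) = -5 - 14 = -19)
(h(11) - c(3)) - 1*(-792) = (-19 - 2*3*(-110 + 3)) - 1*(-792) = (-19 - 2*3*(-107)) + 792 = (-19 - 1*(-642)) + 792 = (-19 + 642) + 792 = 623 + 792 = 1415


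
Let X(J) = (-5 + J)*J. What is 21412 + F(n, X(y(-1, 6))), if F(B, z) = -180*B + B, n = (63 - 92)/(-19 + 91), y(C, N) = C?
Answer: 1546855/72 ≈ 21484.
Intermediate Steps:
X(J) = J*(-5 + J)
n = -29/72 ≈ -0.40278
F(B, z) = -179*B
21412 + F(n, X(y(-1, 6))) = 21412 - 179*(-29/72) = 21412 + 5191/72 = 1546855/72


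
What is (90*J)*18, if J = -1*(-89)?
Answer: 144180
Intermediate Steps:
J = 89
(90*J)*18 = (90*89)*18 = 8010*18 = 144180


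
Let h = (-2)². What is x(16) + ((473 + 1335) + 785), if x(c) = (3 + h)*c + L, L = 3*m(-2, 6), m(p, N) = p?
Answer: 2699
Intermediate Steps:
h = 4
L = -6 (L = 3*(-2) = -6)
x(c) = -6 + 7*c (x(c) = (3 + 4)*c - 6 = 7*c - 6 = -6 + 7*c)
x(16) + ((473 + 1335) + 785) = (-6 + 7*16) + ((473 + 1335) + 785) = (-6 + 112) + (1808 + 785) = 106 + 2593 = 2699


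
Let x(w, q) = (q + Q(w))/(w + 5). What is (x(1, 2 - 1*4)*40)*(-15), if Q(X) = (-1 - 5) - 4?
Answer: 1200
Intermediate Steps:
Q(X) = -10 (Q(X) = -6 - 4 = -10)
x(w, q) = (-10 + q)/(5 + w) (x(w, q) = (q - 10)/(w + 5) = (-10 + q)/(5 + w))
(x(1, 2 - 1*4)*40)*(-15) = (((-10 + (2 - 1*4))/(5 + 1))*40)*(-15) = (((-10 + (2 - 4))/6)*40)*(-15) = (((-10 - 2)/6)*40)*(-15) = (((⅙)*(-12))*40)*(-15) = -2*40*(-15) = -80*(-15) = 1200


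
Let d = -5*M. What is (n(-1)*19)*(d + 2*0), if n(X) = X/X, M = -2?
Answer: 190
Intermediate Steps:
n(X) = 1
d = 10 (d = -5*(-2) = 10)
(n(-1)*19)*(d + 2*0) = (1*19)*(10 + 2*0) = 19*(10 + 0) = 19*10 = 190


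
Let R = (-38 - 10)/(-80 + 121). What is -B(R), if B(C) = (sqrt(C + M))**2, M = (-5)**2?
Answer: -977/41 ≈ -23.829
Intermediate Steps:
M = 25
R = -48/41 ≈ -1.1707
B(C) = 25 + C (B(C) = (sqrt(C + 25))**2 = (sqrt(25 + C))**2 = 25 + C)
-B(R) = -(25 - 48/41) = -1*977/41 = -977/41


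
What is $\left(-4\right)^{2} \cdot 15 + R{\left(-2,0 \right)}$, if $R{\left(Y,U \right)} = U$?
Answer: $240$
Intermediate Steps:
$\left(-4\right)^{2} \cdot 15 + R{\left(-2,0 \right)} = \left(-4\right)^{2} \cdot 15 + 0 = 16 \cdot 15 + 0 = 240 + 0 = 240$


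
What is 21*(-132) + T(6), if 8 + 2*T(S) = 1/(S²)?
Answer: -199871/72 ≈ -2776.0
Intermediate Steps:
T(S) = -4 + 1/(2*S²) (T(S) = -4 + 1/(2*(S²)) = -4 + 1/(2*S²))
21*(-132) + T(6) = 21*(-132) + (-4 + (½)/6²) = -2772 + (-4 + (½)*(1/36)) = -2772 + (-4 + 1/72) = -2772 - 287/72 = -199871/72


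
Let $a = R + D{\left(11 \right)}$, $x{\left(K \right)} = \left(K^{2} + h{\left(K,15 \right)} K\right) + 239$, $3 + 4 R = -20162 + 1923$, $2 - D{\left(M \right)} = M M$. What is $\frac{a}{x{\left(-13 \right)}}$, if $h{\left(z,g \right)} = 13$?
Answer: $- \frac{9359}{478} \approx -19.579$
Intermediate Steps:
$D{\left(M \right)} = 2 - M^{2}$ ($D{\left(M \right)} = 2 - M M = 2 - M^{2}$)
$R = - \frac{9121}{2}$ ($R = - \frac{3}{4} + \frac{-20162 + 1923}{4} = - \frac{3}{4} + \frac{1}{4} \left(-18239\right) = - \frac{3}{4} - \frac{18239}{4} = - \frac{9121}{2} \approx -4560.5$)
$x{\left(K \right)} = 239 + K^{2} + 13 K$ ($x{\left(K \right)} = \left(K^{2} + 13 K\right) + 239 = 239 + K^{2} + 13 K$)
$a = - \frac{9359}{2}$ ($a = - \frac{9121}{2} + \left(2 - 11^{2}\right) = - \frac{9121}{2} + \left(2 - 121\right) = - \frac{9121}{2} - 119 = - \frac{9359}{2} \approx -4679.5$)
$\frac{a}{x{\left(-13 \right)}} = - \frac{9359}{2 \left(239 + \left(-13\right)^{2} + 13 \left(-13\right)\right)} = - \frac{9359}{2 \left(239 + 169 - 169\right)} = - \frac{9359}{2 \cdot 239} = \left(- \frac{9359}{2}\right) \frac{1}{239} = - \frac{9359}{478}$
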